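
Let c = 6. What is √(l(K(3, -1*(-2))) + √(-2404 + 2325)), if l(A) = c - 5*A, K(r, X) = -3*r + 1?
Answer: √(46 + I*√79) ≈ 6.8136 + 0.65224*I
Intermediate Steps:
K(r, X) = 1 - 3*r
l(A) = 6 - 5*A
√(l(K(3, -1*(-2))) + √(-2404 + 2325)) = √((6 - 5*(1 - 3*3)) + √(-2404 + 2325)) = √((6 - 5*(1 - 9)) + √(-79)) = √((6 - 5*(-8)) + I*√79) = √((6 + 40) + I*√79) = √(46 + I*√79)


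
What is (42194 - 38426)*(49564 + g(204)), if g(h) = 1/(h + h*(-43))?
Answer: 66672303107/357 ≈ 1.8676e+8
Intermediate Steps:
g(h) = -1/(42*h) (g(h) = 1/(h - 43*h) = 1/(-42*h) = -1/(42*h))
(42194 - 38426)*(49564 + g(204)) = (42194 - 38426)*(49564 - 1/42/204) = 3768*(49564 - 1/42*1/204) = 3768*(49564 - 1/8568) = 3768*(424664351/8568) = 66672303107/357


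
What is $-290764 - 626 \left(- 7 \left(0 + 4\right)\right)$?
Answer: $-273236$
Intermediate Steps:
$-290764 - 626 \left(- 7 \left(0 + 4\right)\right) = -290764 - 626 \left(\left(-7\right) 4\right) = -290764 - -17528 = -290764 + 17528 = -273236$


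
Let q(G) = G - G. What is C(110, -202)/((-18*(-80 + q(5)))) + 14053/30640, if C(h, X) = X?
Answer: 43897/137880 ≈ 0.31837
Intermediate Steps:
q(G) = 0
C(110, -202)/((-18*(-80 + q(5)))) + 14053/30640 = -202*(-1/(18*(-80 + 0))) + 14053/30640 = -202/((-18*(-80))) + 14053*(1/30640) = -202/1440 + 14053/30640 = -202*1/1440 + 14053/30640 = -101/720 + 14053/30640 = 43897/137880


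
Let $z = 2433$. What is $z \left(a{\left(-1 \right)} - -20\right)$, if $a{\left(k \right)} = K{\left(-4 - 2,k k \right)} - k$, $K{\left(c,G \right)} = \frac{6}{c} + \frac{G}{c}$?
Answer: $\frac{96509}{2} \approx 48255.0$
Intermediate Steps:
$a{\left(k \right)} = -1 - k - \frac{k^{2}}{6}$ ($a{\left(k \right)} = \frac{6 + k k}{-4 - 2} - k = \frac{6 + k^{2}}{-4 - 2} - k = \frac{6 + k^{2}}{-6} - k = - \frac{6 + k^{2}}{6} - k = \left(-1 - \frac{k^{2}}{6}\right) - k = -1 - k - \frac{k^{2}}{6}$)
$z \left(a{\left(-1 \right)} - -20\right) = 2433 \left(\left(-1 - -1 - \frac{\left(-1\right)^{2}}{6}\right) - -20\right) = 2433 \left(\left(-1 + 1 - \frac{1}{6}\right) + 20\right) = 2433 \left(- \frac{1}{6} + 20\right) = 2433 \cdot \frac{119}{6} = \frac{96509}{2}$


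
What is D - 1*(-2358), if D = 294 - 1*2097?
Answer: 555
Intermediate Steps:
D = -1803 (D = 294 - 2097 = -1803)
D - 1*(-2358) = -1803 - 1*(-2358) = -1803 + 2358 = 555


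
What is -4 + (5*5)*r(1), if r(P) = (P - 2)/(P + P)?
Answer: -33/2 ≈ -16.500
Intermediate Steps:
r(P) = (-2 + P)/(2*P) (r(P) = (-2 + P)/((2*P)) = (-2 + P)*(1/(2*P)) = (-2 + P)/(2*P))
-4 + (5*5)*r(1) = -4 + (5*5)*((½)*(-2 + 1)/1) = -4 + 25*((½)*1*(-1)) = -4 + 25*(-½) = -4 - 25/2 = -33/2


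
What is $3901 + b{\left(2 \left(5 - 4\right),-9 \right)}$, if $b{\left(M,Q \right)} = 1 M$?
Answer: $3903$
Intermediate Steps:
$b{\left(M,Q \right)} = M$
$3901 + b{\left(2 \left(5 - 4\right),-9 \right)} = 3901 + 2 \left(5 - 4\right) = 3901 + 2 \cdot 1 = 3901 + 2 = 3903$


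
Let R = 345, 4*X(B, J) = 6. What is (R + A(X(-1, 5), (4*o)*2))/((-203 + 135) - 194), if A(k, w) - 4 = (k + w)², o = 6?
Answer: -11197/1048 ≈ -10.684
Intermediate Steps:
X(B, J) = 3/2 (X(B, J) = (¼)*6 = 3/2)
A(k, w) = 4 + (k + w)²
(R + A(X(-1, 5), (4*o)*2))/((-203 + 135) - 194) = (345 + (4 + (3/2 + (4*6)*2)²))/((-203 + 135) - 194) = (345 + (4 + (3/2 + 24*2)²))/(-68 - 194) = (345 + (4 + (3/2 + 48)²))/(-262) = (345 + (4 + (99/2)²))*(-1/262) = (345 + (4 + 9801/4))*(-1/262) = (345 + 9817/4)*(-1/262) = (11197/4)*(-1/262) = -11197/1048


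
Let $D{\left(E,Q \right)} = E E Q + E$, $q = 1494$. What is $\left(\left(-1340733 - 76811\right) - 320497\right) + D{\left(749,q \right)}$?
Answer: $836398202$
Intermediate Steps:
$D{\left(E,Q \right)} = E + Q E^{2}$ ($D{\left(E,Q \right)} = E^{2} Q + E = Q E^{2} + E = E + Q E^{2}$)
$\left(\left(-1340733 - 76811\right) - 320497\right) + D{\left(749,q \right)} = \left(\left(-1340733 - 76811\right) - 320497\right) + 749 \left(1 + 749 \cdot 1494\right) = \left(\left(-1340733 - 76811\right) - 320497\right) + 749 \left(1 + 1119006\right) = \left(-1417544 - 320497\right) + 749 \cdot 1119007 = -1738041 + 838136243 = 836398202$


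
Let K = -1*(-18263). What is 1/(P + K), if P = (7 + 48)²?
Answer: 1/21288 ≈ 4.6975e-5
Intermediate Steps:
P = 3025 (P = 55² = 3025)
K = 18263
1/(P + K) = 1/(3025 + 18263) = 1/21288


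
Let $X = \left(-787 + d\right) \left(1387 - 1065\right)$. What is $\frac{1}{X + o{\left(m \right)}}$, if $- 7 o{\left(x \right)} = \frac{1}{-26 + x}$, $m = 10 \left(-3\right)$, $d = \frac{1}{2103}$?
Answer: $- \frac{824376}{208908291337} \approx -3.9461 \cdot 10^{-6}$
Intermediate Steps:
$d = \frac{1}{2103} \approx 0.00047551$
$X = - \frac{532929320}{2103}$ ($X = \left(-787 + \frac{1}{2103}\right) \left(1387 - 1065\right) = \left(- \frac{1655060}{2103}\right) 322 = - \frac{532929320}{2103} \approx -2.5341 \cdot 10^{5}$)
$m = -30$
$o{\left(x \right)} = - \frac{1}{7 \left(-26 + x\right)}$
$\frac{1}{X + o{\left(m \right)}} = \frac{1}{- \frac{532929320}{2103} - \frac{1}{-182 + 7 \left(-30\right)}} = \frac{1}{- \frac{532929320}{2103} - \frac{1}{-182 - 210}} = \frac{1}{- \frac{532929320}{2103} - \frac{1}{-392}} = \frac{1}{- \frac{532929320}{2103} - - \frac{1}{392}} = \frac{1}{- \frac{532929320}{2103} + \frac{1}{392}} = \frac{1}{- \frac{208908291337}{824376}} = - \frac{824376}{208908291337}$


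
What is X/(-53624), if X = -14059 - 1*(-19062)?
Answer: -5003/53624 ≈ -0.093298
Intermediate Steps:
X = 5003 (X = -14059 + 19062 = 5003)
X/(-53624) = 5003/(-53624) = 5003*(-1/53624) = -5003/53624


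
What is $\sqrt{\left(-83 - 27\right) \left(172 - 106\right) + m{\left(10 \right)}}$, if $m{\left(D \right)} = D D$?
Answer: $2 i \sqrt{1790} \approx 84.617 i$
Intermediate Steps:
$m{\left(D \right)} = D^{2}$
$\sqrt{\left(-83 - 27\right) \left(172 - 106\right) + m{\left(10 \right)}} = \sqrt{\left(-83 - 27\right) \left(172 - 106\right) + 10^{2}} = \sqrt{\left(-110\right) 66 + 100} = \sqrt{-7260 + 100} = \sqrt{-7160} = 2 i \sqrt{1790}$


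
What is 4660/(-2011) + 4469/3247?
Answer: -6143861/6529717 ≈ -0.94091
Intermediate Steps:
4660/(-2011) + 4469/3247 = 4660*(-1/2011) + 4469*(1/3247) = -4660/2011 + 4469/3247 = -6143861/6529717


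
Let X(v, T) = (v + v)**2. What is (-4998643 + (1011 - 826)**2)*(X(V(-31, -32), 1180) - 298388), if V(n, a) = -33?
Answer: 1459697753376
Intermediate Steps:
X(v, T) = 4*v**2 (X(v, T) = (2*v)**2 = 4*v**2)
(-4998643 + (1011 - 826)**2)*(X(V(-31, -32), 1180) - 298388) = (-4998643 + (1011 - 826)**2)*(4*(-33)**2 - 298388) = (-4998643 + 185**2)*(4*1089 - 298388) = (-4998643 + 34225)*(4356 - 298388) = -4964418*(-294032) = 1459697753376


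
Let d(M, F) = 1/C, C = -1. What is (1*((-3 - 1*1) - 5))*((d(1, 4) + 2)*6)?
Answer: -54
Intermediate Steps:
d(M, F) = -1 (d(M, F) = 1/(-1) = -1)
(1*((-3 - 1*1) - 5))*((d(1, 4) + 2)*6) = (1*((-3 - 1*1) - 5))*((-1 + 2)*6) = (1*((-3 - 1) - 5))*(1*6) = (1*(-4 - 5))*6 = (1*(-9))*6 = -9*6 = -54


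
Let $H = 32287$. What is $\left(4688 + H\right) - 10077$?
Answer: $26898$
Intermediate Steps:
$\left(4688 + H\right) - 10077 = \left(4688 + 32287\right) - 10077 = 36975 - 10077 = 26898$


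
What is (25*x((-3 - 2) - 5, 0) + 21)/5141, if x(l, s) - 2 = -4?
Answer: -29/5141 ≈ -0.0056409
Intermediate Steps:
x(l, s) = -2 (x(l, s) = 2 - 4 = -2)
(25*x((-3 - 2) - 5, 0) + 21)/5141 = (25*(-2) + 21)/5141 = (-50 + 21)*(1/5141) = -29*1/5141 = -29/5141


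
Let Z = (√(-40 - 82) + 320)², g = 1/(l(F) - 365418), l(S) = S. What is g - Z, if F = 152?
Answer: -37358675949/365266 - 640*I*√122 ≈ -1.0228e+5 - 7069.0*I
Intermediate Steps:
g = -1/365266 (g = 1/(152 - 365418) = 1/(-365266) = -1/365266 ≈ -2.7377e-6)
Z = (320 + I*√122)² (Z = (√(-122) + 320)² = (I*√122 + 320)² = (320 + I*√122)² ≈ 1.0228e+5 + 7069.0*I)
g - Z = -1/365266 - (320 + I*√122)²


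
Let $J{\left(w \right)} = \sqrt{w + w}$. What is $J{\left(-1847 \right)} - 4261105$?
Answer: $-4261105 + i \sqrt{3694} \approx -4.2611 \cdot 10^{6} + 60.778 i$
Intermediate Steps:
$J{\left(w \right)} = \sqrt{2} \sqrt{w}$ ($J{\left(w \right)} = \sqrt{2 w} = \sqrt{2} \sqrt{w}$)
$J{\left(-1847 \right)} - 4261105 = \sqrt{2} \sqrt{-1847} - 4261105 = \sqrt{2} i \sqrt{1847} - 4261105 = i \sqrt{3694} - 4261105 = -4261105 + i \sqrt{3694}$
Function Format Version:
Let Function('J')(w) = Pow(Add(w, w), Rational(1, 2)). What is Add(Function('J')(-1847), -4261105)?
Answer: Add(-4261105, Mul(I, Pow(3694, Rational(1, 2)))) ≈ Add(-4.2611e+6, Mul(60.778, I))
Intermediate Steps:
Function('J')(w) = Mul(Pow(2, Rational(1, 2)), Pow(w, Rational(1, 2))) (Function('J')(w) = Pow(Mul(2, w), Rational(1, 2)) = Mul(Pow(2, Rational(1, 2)), Pow(w, Rational(1, 2))))
Add(Function('J')(-1847), -4261105) = Add(Mul(Pow(2, Rational(1, 2)), Pow(-1847, Rational(1, 2))), -4261105) = Add(Mul(Pow(2, Rational(1, 2)), Mul(I, Pow(1847, Rational(1, 2)))), -4261105) = Add(Mul(I, Pow(3694, Rational(1, 2))), -4261105) = Add(-4261105, Mul(I, Pow(3694, Rational(1, 2))))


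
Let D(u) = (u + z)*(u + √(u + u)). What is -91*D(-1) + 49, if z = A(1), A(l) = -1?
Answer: -133 + 182*I*√2 ≈ -133.0 + 257.39*I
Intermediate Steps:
z = -1
D(u) = (-1 + u)*(u + √2*√u) (D(u) = (u - 1)*(u + √(u + u)) = (-1 + u)*(u + √(2*u)) = (-1 + u)*(u + √2*√u))
-91*D(-1) + 49 = -91*((-1)² - 1*(-1) + √2*(-1)^(3/2) - √2*√(-1)) + 49 = -91*(1 + 1 + √2*(-I) - √2*I) + 49 = -91*(1 + 1 - I*√2 - I*√2) + 49 = -91*(2 - 2*I*√2) + 49 = (-182 + 182*I*√2) + 49 = -133 + 182*I*√2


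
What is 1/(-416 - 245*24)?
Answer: -1/6296 ≈ -0.00015883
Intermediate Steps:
1/(-416 - 245*24) = 1/(-416 - 5880) = 1/(-6296) = -1/6296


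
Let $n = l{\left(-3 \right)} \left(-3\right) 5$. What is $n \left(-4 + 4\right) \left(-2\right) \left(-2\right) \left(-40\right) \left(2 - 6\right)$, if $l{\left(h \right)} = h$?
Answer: $0$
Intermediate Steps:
$n = 45$ ($n = \left(-3\right) \left(-3\right) 5 = 9 \cdot 5 = 45$)
$n \left(-4 + 4\right) \left(-2\right) \left(-2\right) \left(-40\right) \left(2 - 6\right) = 45 \left(-4 + 4\right) \left(-2\right) \left(-2\right) \left(-40\right) \left(2 - 6\right) = 45 \cdot 0 \left(-2\right) \left(-2\right) \left(-40\right) \left(2 - 6\right) = 45 \cdot 0 \left(-2\right) \left(-40\right) \left(-4\right) = 0 \left(-2\right) \left(-40\right) \left(-4\right) = 0 \left(-40\right) \left(-4\right) = 0 \left(-4\right) = 0$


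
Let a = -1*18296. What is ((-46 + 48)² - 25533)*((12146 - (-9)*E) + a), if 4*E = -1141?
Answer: 890170701/4 ≈ 2.2254e+8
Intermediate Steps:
E = -1141/4 (E = (¼)*(-1141) = -1141/4 ≈ -285.25)
a = -18296
((-46 + 48)² - 25533)*((12146 - (-9)*E) + a) = ((-46 + 48)² - 25533)*((12146 - (-9)*(-1141)/4) - 18296) = (2² - 25533)*((12146 - 1*10269/4) - 18296) = (4 - 25533)*((12146 - 10269/4) - 18296) = -25529*(38315/4 - 18296) = -25529*(-34869/4) = 890170701/4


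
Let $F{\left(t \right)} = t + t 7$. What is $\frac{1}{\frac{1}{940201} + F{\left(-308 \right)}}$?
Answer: $- \frac{940201}{2316655263} \approx -0.00040584$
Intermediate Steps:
$F{\left(t \right)} = 8 t$ ($F{\left(t \right)} = t + 7 t = 8 t$)
$\frac{1}{\frac{1}{940201} + F{\left(-308 \right)}} = \frac{1}{\frac{1}{940201} + 8 \left(-308\right)} = \frac{1}{\frac{1}{940201} - 2464} = \frac{1}{- \frac{2316655263}{940201}} = - \frac{940201}{2316655263}$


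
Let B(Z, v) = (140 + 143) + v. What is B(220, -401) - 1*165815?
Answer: -165933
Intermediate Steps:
B(Z, v) = 283 + v
B(220, -401) - 1*165815 = (283 - 401) - 1*165815 = -118 - 165815 = -165933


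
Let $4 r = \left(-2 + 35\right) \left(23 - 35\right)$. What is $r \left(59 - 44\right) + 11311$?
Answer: $9826$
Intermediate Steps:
$r = -99$ ($r = \frac{\left(-2 + 35\right) \left(23 - 35\right)}{4} = \frac{33 \left(-12\right)}{4} = \frac{1}{4} \left(-396\right) = -99$)
$r \left(59 - 44\right) + 11311 = - 99 \left(59 - 44\right) + 11311 = \left(-99\right) 15 + 11311 = -1485 + 11311 = 9826$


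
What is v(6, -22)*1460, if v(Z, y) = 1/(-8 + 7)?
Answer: -1460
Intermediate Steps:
v(Z, y) = -1 (v(Z, y) = 1/(-1) = -1)
v(6, -22)*1460 = -1*1460 = -1460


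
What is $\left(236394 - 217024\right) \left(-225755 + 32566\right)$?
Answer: $-3742070930$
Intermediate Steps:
$\left(236394 - 217024\right) \left(-225755 + 32566\right) = 19370 \left(-193189\right) = -3742070930$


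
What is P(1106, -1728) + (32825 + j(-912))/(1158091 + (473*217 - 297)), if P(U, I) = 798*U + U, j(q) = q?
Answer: 1113838878803/1260435 ≈ 8.8369e+5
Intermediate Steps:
P(U, I) = 799*U
P(1106, -1728) + (32825 + j(-912))/(1158091 + (473*217 - 297)) = 799*1106 + (32825 - 912)/(1158091 + (473*217 - 297)) = 883694 + 31913/(1158091 + (102641 - 297)) = 883694 + 31913/(1158091 + 102344) = 883694 + 31913/1260435 = 1113838878803/1260435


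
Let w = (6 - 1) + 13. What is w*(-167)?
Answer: -3006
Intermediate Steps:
w = 18 (w = 5 + 13 = 18)
w*(-167) = 18*(-167) = -3006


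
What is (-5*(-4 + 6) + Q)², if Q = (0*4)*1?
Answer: 100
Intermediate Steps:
Q = 0 (Q = 0*1 = 0)
(-5*(-4 + 6) + Q)² = (-5*(-4 + 6) + 0)² = (-5*2 + 0)² = (-10 + 0)² = (-10)² = 100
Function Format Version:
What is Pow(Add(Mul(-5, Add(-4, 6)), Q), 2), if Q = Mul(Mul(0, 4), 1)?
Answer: 100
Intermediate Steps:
Q = 0 (Q = Mul(0, 1) = 0)
Pow(Add(Mul(-5, Add(-4, 6)), Q), 2) = Pow(Add(Mul(-5, Add(-4, 6)), 0), 2) = Pow(Add(Mul(-5, 2), 0), 2) = Pow(Add(-10, 0), 2) = Pow(-10, 2) = 100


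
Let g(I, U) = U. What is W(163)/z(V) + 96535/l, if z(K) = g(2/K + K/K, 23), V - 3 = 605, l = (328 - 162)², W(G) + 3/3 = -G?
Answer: -2298879/633788 ≈ -3.6272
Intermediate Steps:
W(G) = -1 - G
l = 27556 (l = 166² = 27556)
V = 608 (V = 3 + 605 = 608)
z(K) = 23
W(163)/z(V) + 96535/l = (-1 - 1*163)/23 + 96535/27556 = (-1 - 163)*(1/23) + 96535*(1/27556) = -164*1/23 + 96535/27556 = -164/23 + 96535/27556 = -2298879/633788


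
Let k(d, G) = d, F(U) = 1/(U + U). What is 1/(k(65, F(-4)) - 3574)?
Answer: -1/3509 ≈ -0.00028498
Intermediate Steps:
F(U) = 1/(2*U)
1/(k(65, F(-4)) - 3574) = 1/(65 - 3574) = 1/(-3509) = -1/3509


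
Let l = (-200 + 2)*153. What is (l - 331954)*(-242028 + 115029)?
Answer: 46005133752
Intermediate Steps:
l = -30294 (l = -198*153 = -30294)
(l - 331954)*(-242028 + 115029) = (-30294 - 331954)*(-242028 + 115029) = -362248*(-126999) = 46005133752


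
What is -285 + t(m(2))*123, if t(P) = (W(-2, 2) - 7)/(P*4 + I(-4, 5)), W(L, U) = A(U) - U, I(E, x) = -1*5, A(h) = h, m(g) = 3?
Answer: -408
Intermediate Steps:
I(E, x) = -5
W(L, U) = 0 (W(L, U) = U - U = 0)
t(P) = -7/(-5 + 4*P) (t(P) = (0 - 7)/(P*4 - 5) = -7/(4*P - 5) = -7/(-5 + 4*P))
-285 + t(m(2))*123 = -285 - 7/(-5 + 4*3)*123 = -285 - 7/(-5 + 12)*123 = -285 - 7/7*123 = -285 - 7*⅐*123 = -285 - 1*123 = -285 - 123 = -408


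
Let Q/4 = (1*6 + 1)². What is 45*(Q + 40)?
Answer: 10620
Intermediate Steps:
Q = 196 (Q = 4*(1*6 + 1)² = 4*(6 + 1)² = 4*7² = 4*49 = 196)
45*(Q + 40) = 45*(196 + 40) = 45*236 = 10620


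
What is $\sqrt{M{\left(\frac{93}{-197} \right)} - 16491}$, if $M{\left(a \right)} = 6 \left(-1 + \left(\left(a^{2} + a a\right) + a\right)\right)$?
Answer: $\frac{3 i \sqrt{71137579}}{197} \approx 128.44 i$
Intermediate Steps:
$M{\left(a \right)} = -6 + 6 a + 12 a^{2}$ ($M{\left(a \right)} = 6 \left(-1 + \left(\left(a^{2} + a^{2}\right) + a\right)\right) = 6 \left(-1 + \left(2 a^{2} + a\right)\right) = 6 \left(-1 + \left(a + 2 a^{2}\right)\right) = 6 \left(-1 + a + 2 a^{2}\right) = -6 + 6 a + 12 a^{2}$)
$\sqrt{M{\left(\frac{93}{-197} \right)} - 16491} = \sqrt{\left(-6 + 6 \frac{93}{-197} + 12 \left(\frac{93}{-197}\right)^{2}\right) - 16491} = \sqrt{\left(-6 + 6 \cdot 93 \left(- \frac{1}{197}\right) + 12 \left(93 \left(- \frac{1}{197}\right)\right)^{2}\right) - 16491} = \sqrt{\left(-6 + 6 \left(- \frac{93}{197}\right) + 12 \left(- \frac{93}{197}\right)^{2}\right) - 16491} = \sqrt{\left(-6 - \frac{558}{197} + 12 \cdot \frac{8649}{38809}\right) - 16491} = \sqrt{\left(-6 - \frac{558}{197} + \frac{103788}{38809}\right) - 16491} = \sqrt{- \frac{238992}{38809} - 16491} = \sqrt{- \frac{640238211}{38809}} = \frac{3 i \sqrt{71137579}}{197}$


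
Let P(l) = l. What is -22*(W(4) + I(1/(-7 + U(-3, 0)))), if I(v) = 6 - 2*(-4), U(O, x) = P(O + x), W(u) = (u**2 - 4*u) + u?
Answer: -396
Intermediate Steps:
W(u) = u**2 - 3*u
U(O, x) = O + x
I(v) = 14 (I(v) = 6 + 8 = 14)
-22*(W(4) + I(1/(-7 + U(-3, 0)))) = -22*(4*(-3 + 4) + 14) = -22*(4*1 + 14) = -22*(4 + 14) = -22*18 = -396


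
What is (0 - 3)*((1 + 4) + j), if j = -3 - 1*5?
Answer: 9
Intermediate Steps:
j = -8 (j = -3 - 5 = -8)
(0 - 3)*((1 + 4) + j) = (0 - 3)*((1 + 4) - 8) = -3*(5 - 8) = -3*(-3) = 9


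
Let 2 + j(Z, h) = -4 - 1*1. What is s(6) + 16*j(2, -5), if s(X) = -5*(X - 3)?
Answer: -127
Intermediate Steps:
j(Z, h) = -7 (j(Z, h) = -2 + (-4 - 1*1) = -2 + (-4 - 1) = -2 - 5 = -7)
s(X) = 15 - 5*X (s(X) = -5*(-3 + X) = 15 - 5*X)
s(6) + 16*j(2, -5) = (15 - 5*6) + 16*(-7) = (15 - 30) - 112 = -15 - 112 = -127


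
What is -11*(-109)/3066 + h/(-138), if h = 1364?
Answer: -669427/70518 ≈ -9.4930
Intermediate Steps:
-11*(-109)/3066 + h/(-138) = -11*(-109)/3066 + 1364/(-138) = 1199*(1/3066) + 1364*(-1/138) = 1199/3066 - 682/69 = -669427/70518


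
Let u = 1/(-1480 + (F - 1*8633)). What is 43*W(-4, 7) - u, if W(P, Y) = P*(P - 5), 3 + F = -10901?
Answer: 32534317/21017 ≈ 1548.0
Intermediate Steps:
F = -10904 (F = -3 - 10901 = -10904)
W(P, Y) = P*(-5 + P)
u = -1/21017 (u = 1/(-1480 + (-10904 - 1*8633)) = 1/(-1480 + (-10904 - 8633)) = 1/(-1480 - 19537) = 1/(-21017) = -1/21017 ≈ -4.7581e-5)
43*W(-4, 7) - u = 43*(-4*(-5 - 4)) - 1*(-1/21017) = 43*(-4*(-9)) + 1/21017 = 43*36 + 1/21017 = 1548 + 1/21017 = 32534317/21017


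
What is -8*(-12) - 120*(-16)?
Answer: 2016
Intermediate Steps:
-8*(-12) - 120*(-16) = 96 + 1920 = 2016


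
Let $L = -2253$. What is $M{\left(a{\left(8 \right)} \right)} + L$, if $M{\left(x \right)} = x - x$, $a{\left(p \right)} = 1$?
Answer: $-2253$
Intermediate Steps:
$M{\left(x \right)} = 0$
$M{\left(a{\left(8 \right)} \right)} + L = 0 - 2253 = -2253$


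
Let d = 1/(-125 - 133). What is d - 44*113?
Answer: -1282777/258 ≈ -4972.0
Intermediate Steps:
d = -1/258 (d = 1/(-258) = -1/258 ≈ -0.0038760)
d - 44*113 = -1/258 - 44*113 = -1/258 - 4972 = -1282777/258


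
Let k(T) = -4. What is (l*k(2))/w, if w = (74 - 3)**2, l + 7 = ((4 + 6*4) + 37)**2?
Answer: -16872/5041 ≈ -3.3470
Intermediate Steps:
l = 4218 (l = -7 + ((4 + 6*4) + 37)**2 = -7 + ((4 + 24) + 37)**2 = -7 + (28 + 37)**2 = -7 + 65**2 = -7 + 4225 = 4218)
w = 5041 (w = 71**2 = 5041)
(l*k(2))/w = (4218*(-4))/5041 = -16872*1/5041 = -16872/5041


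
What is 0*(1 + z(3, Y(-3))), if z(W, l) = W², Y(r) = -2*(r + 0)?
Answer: 0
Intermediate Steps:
Y(r) = -2*r
0*(1 + z(3, Y(-3))) = 0*(1 + 3²) = 0*(1 + 9) = 0*10 = 0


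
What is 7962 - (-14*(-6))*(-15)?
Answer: 9222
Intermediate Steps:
7962 - (-14*(-6))*(-15) = 7962 - 84*(-15) = 7962 - 1*(-1260) = 7962 + 1260 = 9222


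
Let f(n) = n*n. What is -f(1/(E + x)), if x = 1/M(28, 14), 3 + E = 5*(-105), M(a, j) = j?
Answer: -196/54626881 ≈ -3.5880e-6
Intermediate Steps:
E = -528 (E = -3 + 5*(-105) = -3 - 525 = -528)
x = 1/14 ≈ 0.071429
f(n) = n²
-f(1/(E + x)) = -(1/(-528 + 1/14))² = -(1/(-7391/14))² = -(-14/7391)² = -1*196/54626881 = -196/54626881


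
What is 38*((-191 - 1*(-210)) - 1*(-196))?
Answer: 8170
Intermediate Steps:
38*((-191 - 1*(-210)) - 1*(-196)) = 38*((-191 + 210) + 196) = 38*(19 + 196) = 38*215 = 8170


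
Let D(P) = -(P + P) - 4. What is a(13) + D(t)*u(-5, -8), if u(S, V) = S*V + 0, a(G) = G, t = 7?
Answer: -707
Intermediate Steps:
D(P) = -4 - 2*P (D(P) = -2*P - 4 = -4 - 2*P)
u(S, V) = S*V
a(13) + D(t)*u(-5, -8) = 13 + (-4 - 2*7)*(-5*(-8)) = 13 + (-4 - 14)*40 = 13 - 18*40 = 13 - 720 = -707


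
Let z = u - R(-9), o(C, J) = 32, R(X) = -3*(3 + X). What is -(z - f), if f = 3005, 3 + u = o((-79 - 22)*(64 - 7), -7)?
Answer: 2994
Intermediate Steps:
R(X) = -9 - 3*X
u = 29 (u = -3 + 32 = 29)
z = 11 (z = 29 - (-9 - 3*(-9)) = 29 - (-9 + 27) = 29 - 1*18 = 29 - 18 = 11)
-(z - f) = -(11 - 1*3005) = -(11 - 3005) = -1*(-2994) = 2994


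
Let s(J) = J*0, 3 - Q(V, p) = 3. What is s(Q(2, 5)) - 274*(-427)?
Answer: 116998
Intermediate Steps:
Q(V, p) = 0 (Q(V, p) = 3 - 1*3 = 3 - 3 = 0)
s(J) = 0
s(Q(2, 5)) - 274*(-427) = 0 - 274*(-427) = 0 + 116998 = 116998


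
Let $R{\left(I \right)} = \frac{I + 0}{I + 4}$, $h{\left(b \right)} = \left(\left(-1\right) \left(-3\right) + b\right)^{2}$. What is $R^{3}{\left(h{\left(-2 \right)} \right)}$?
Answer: $\frac{1}{125} \approx 0.008$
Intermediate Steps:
$h{\left(b \right)} = \left(3 + b\right)^{2}$
$R{\left(I \right)} = \frac{I}{4 + I}$
$R^{3}{\left(h{\left(-2 \right)} \right)} = \left(\frac{\left(3 - 2\right)^{2}}{4 + \left(3 - 2\right)^{2}}\right)^{3} = \left(\frac{1^{2}}{4 + 1^{2}}\right)^{3} = \left(1 \frac{1}{4 + 1}\right)^{3} = \left(1 \cdot \frac{1}{5}\right)^{3} = \left(\frac{1}{5}\right)^{3} = \frac{1}{125}$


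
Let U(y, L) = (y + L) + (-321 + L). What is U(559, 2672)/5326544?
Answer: 2791/2663272 ≈ 0.0010480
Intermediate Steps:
U(y, L) = -321 + y + 2*L (U(y, L) = (L + y) + (-321 + L) = -321 + y + 2*L)
U(559, 2672)/5326544 = (-321 + 559 + 2*2672)/5326544 = (-321 + 559 + 5344)*(1/5326544) = 5582*(1/5326544) = 2791/2663272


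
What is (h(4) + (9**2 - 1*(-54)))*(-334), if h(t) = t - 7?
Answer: -44088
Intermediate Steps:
h(t) = -7 + t
(h(4) + (9**2 - 1*(-54)))*(-334) = ((-7 + 4) + (9**2 - 1*(-54)))*(-334) = (-3 + (81 + 54))*(-334) = (-3 + 135)*(-334) = 132*(-334) = -44088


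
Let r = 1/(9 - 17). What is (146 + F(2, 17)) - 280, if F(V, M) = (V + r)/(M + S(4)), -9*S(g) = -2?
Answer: -33205/248 ≈ -133.89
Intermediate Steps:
S(g) = 2/9 (S(g) = -1/9*(-2) = 2/9)
r = -1/8 (r = 1/(-8) = -1/8 ≈ -0.12500)
F(V, M) = (-1/8 + V)/(2/9 + M) (F(V, M) = (V - 1/8)/(M + 2/9) = (-1/8 + V)/(2/9 + M))
(146 + F(2, 17)) - 280 = (146 + 9*(-1 + 8*2)/(8*(2 + 9*17))) - 280 = (146 + 9*(-1 + 16)/(8*(2 + 153))) - 280 = (146 + (9/8)*15/155) - 280 = (146 + (9/8)*(1/155)*15) - 280 = (146 + 27/248) - 280 = 36235/248 - 280 = -33205/248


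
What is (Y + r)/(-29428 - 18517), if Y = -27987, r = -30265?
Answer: 58252/47945 ≈ 1.2150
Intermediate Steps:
(Y + r)/(-29428 - 18517) = (-27987 - 30265)/(-29428 - 18517) = -58252/(-47945) = -58252*(-1/47945) = 58252/47945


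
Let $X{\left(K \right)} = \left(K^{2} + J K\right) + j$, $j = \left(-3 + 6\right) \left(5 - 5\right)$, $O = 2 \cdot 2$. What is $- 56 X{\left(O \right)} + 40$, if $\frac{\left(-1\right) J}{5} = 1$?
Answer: $264$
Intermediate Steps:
$J = -5$ ($J = \left(-5\right) 1 = -5$)
$O = 4$
$j = 0$ ($j = 3 \cdot 0 = 0$)
$X{\left(K \right)} = K^{2} - 5 K$ ($X{\left(K \right)} = \left(K^{2} - 5 K\right) + 0 = K^{2} - 5 K$)
$- 56 X{\left(O \right)} + 40 = - 56 \cdot 4 \left(-5 + 4\right) + 40 = - 56 \cdot 4 \left(-1\right) + 40 = \left(-56\right) \left(-4\right) + 40 = 224 + 40 = 264$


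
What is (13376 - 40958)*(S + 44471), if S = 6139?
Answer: -1395925020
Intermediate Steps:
(13376 - 40958)*(S + 44471) = (13376 - 40958)*(6139 + 44471) = -27582*50610 = -1395925020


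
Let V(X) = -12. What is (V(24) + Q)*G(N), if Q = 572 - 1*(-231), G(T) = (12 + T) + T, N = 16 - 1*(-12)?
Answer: 53788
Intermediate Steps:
N = 28 (N = 16 + 12 = 28)
G(T) = 12 + 2*T
Q = 803 (Q = 572 + 231 = 803)
(V(24) + Q)*G(N) = (-12 + 803)*(12 + 2*28) = 791*(12 + 56) = 791*68 = 53788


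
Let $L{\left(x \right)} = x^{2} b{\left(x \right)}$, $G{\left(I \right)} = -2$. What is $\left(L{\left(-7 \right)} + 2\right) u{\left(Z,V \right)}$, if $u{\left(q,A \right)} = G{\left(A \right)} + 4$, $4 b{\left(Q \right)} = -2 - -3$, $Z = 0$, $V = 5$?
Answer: $\frac{57}{2} \approx 28.5$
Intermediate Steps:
$b{\left(Q \right)} = \frac{1}{4}$ ($b{\left(Q \right)} = \frac{-2 - -3}{4} = \frac{-2 + 3}{4} = \frac{1}{4} \cdot 1 = \frac{1}{4}$)
$L{\left(x \right)} = \frac{x^{2}}{4}$ ($L{\left(x \right)} = x^{2} \cdot \frac{1}{4} = \frac{x^{2}}{4}$)
$u{\left(q,A \right)} = 2$ ($u{\left(q,A \right)} = -2 + 4 = 2$)
$\left(L{\left(-7 \right)} + 2\right) u{\left(Z,V \right)} = \left(\frac{\left(-7\right)^{2}}{4} + 2\right) 2 = \left(\frac{1}{4} \cdot 49 + 2\right) 2 = \left(\frac{49}{4} + 2\right) 2 = \frac{57}{4} \cdot 2 = \frac{57}{2}$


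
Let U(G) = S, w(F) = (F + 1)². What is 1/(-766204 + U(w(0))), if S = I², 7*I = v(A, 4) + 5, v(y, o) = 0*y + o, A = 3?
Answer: -49/37543915 ≈ -1.3051e-6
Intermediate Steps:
v(y, o) = o (v(y, o) = 0 + o = o)
I = 9/7 (I = (4 + 5)/7 = (⅐)*9 = 9/7 ≈ 1.2857)
S = 81/49 (S = (9/7)² = 81/49 ≈ 1.6531)
w(F) = (1 + F)²
U(G) = 81/49
1/(-766204 + U(w(0))) = 1/(-766204 + 81/49) = 1/(-37543915/49) = -49/37543915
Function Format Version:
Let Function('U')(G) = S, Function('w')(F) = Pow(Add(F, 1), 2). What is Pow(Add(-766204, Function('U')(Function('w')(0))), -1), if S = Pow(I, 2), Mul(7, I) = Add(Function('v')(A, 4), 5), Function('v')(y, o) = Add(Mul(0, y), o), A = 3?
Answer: Rational(-49, 37543915) ≈ -1.3051e-6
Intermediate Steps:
Function('v')(y, o) = o (Function('v')(y, o) = Add(0, o) = o)
I = Rational(9, 7) (I = Mul(Rational(1, 7), Add(4, 5)) = Mul(Rational(1, 7), 9) = Rational(9, 7) ≈ 1.2857)
S = Rational(81, 49) (S = Pow(Rational(9, 7), 2) = Rational(81, 49) ≈ 1.6531)
Function('w')(F) = Pow(Add(1, F), 2)
Function('U')(G) = Rational(81, 49)
Pow(Add(-766204, Function('U')(Function('w')(0))), -1) = Pow(Add(-766204, Rational(81, 49)), -1) = Pow(Rational(-37543915, 49), -1) = Rational(-49, 37543915)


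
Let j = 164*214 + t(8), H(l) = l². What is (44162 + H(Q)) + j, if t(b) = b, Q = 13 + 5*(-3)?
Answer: 79270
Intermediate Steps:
Q = -2 (Q = 13 - 15 = -2)
j = 35104 (j = 164*214 + 8 = 35096 + 8 = 35104)
(44162 + H(Q)) + j = (44162 + (-2)²) + 35104 = (44162 + 4) + 35104 = 44166 + 35104 = 79270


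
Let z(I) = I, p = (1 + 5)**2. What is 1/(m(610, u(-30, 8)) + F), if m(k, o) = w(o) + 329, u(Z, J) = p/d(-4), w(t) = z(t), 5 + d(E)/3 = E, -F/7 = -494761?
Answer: 3/10390964 ≈ 2.8871e-7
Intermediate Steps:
p = 36 (p = 6**2 = 36)
F = 3463327 (F = -7*(-494761) = 3463327)
d(E) = -15 + 3*E
w(t) = t
u(Z, J) = -4/3 (u(Z, J) = 36/(-15 + 3*(-4)) = 36/(-15 - 12) = 36/(-27) = 36*(-1/27) = -4/3)
m(k, o) = 329 + o (m(k, o) = o + 329 = 329 + o)
1/(m(610, u(-30, 8)) + F) = 1/((329 - 4/3) + 3463327) = 1/(983/3 + 3463327) = 1/(10390964/3) = 3/10390964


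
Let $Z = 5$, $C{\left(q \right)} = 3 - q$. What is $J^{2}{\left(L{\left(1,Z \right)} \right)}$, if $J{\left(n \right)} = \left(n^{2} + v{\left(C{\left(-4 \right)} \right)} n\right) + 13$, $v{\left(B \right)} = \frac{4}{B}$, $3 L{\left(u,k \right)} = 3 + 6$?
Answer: $\frac{27556}{49} \approx 562.37$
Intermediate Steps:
$L{\left(u,k \right)} = 3$ ($L{\left(u,k \right)} = \frac{3 + 6}{3} = \frac{1}{3} \cdot 9 = 3$)
$J{\left(n \right)} = 13 + n^{2} + \frac{4 n}{7}$ ($J{\left(n \right)} = \left(n^{2} + \frac{4}{3 - -4} n\right) + 13 = \left(n^{2} + \frac{4}{3 + 4} n\right) + 13 = \left(n^{2} + \frac{4}{7} n\right) + 13 = \left(n^{2} + 4 \cdot \frac{1}{7} n\right) + 13 = \left(n^{2} + \frac{4 n}{7}\right) + 13 = 13 + n^{2} + \frac{4 n}{7}$)
$J^{2}{\left(L{\left(1,Z \right)} \right)} = \left(13 + 3^{2} + \frac{4}{7} \cdot 3\right)^{2} = \left(13 + 9 + \frac{12}{7}\right)^{2} = \left(\frac{166}{7}\right)^{2} = \frac{27556}{49}$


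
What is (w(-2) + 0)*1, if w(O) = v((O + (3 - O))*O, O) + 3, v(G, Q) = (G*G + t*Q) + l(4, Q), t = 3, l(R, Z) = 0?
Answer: 33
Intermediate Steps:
v(G, Q) = G**2 + 3*Q (v(G, Q) = (G*G + 3*Q) + 0 = (G**2 + 3*Q) + 0 = G**2 + 3*Q)
w(O) = 3 + 3*O + 9*O**2 (w(O) = (((O + (3 - O))*O)**2 + 3*O) + 3 = ((3*O)**2 + 3*O) + 3 = (9*O**2 + 3*O) + 3 = (3*O + 9*O**2) + 3 = 3 + 3*O + 9*O**2)
(w(-2) + 0)*1 = ((3 + 3*(-2) + 9*(-2)**2) + 0)*1 = ((3 - 6 + 9*4) + 0)*1 = ((3 - 6 + 36) + 0)*1 = (33 + 0)*1 = 33*1 = 33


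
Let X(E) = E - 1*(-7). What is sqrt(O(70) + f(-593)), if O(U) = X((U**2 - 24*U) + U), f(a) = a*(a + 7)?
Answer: sqrt(350795) ≈ 592.28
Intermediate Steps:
X(E) = 7 + E (X(E) = E + 7 = 7 + E)
f(a) = a*(7 + a)
O(U) = 7 + U**2 - 23*U (O(U) = 7 + ((U**2 - 24*U) + U) = 7 + (U**2 - 23*U) = 7 + U**2 - 23*U)
sqrt(O(70) + f(-593)) = sqrt((7 + 70*(-23 + 70)) - 593*(7 - 593)) = sqrt((7 + 70*47) - 593*(-586)) = sqrt((7 + 3290) + 347498) = sqrt(3297 + 347498) = sqrt(350795)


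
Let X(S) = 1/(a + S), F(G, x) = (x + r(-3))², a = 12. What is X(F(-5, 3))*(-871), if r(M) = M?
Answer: -871/12 ≈ -72.583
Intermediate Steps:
F(G, x) = (-3 + x)² (F(G, x) = (x - 3)² = (-3 + x)²)
X(S) = 1/(12 + S)
X(F(-5, 3))*(-871) = -871/(12 + (-3 + 3)²) = -871/(12 + 0²) = -871/(12 + 0) = -871/12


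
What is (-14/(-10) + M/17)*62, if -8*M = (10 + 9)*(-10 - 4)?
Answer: 35371/170 ≈ 208.06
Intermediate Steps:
M = 133/4 (M = -(10 + 9)*(-10 - 4)/8 = -19*(-14)/8 = -⅛*(-266) = 133/4 ≈ 33.250)
(-14/(-10) + M/17)*62 = (-14/(-10) + (133/4)/17)*62 = (-14*(-⅒) + (133/4)*(1/17))*62 = (7/5 + 133/68)*62 = (1141/340)*62 = 35371/170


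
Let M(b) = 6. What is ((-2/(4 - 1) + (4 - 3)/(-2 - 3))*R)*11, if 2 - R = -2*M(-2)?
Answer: -2002/15 ≈ -133.47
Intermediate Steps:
R = 14 (R = 2 - (-2)*6 = 2 - 1*(-12) = 2 + 12 = 14)
((-2/(4 - 1) + (4 - 3)/(-2 - 3))*R)*11 = ((-2/(4 - 1) + (4 - 3)/(-2 - 3))*14)*11 = ((-2/3 + 1/(-5))*14)*11 = (((⅓)*(-2) + 1*(-⅕))*14)*11 = ((-⅔ - ⅕)*14)*11 = -13/15*14*11 = -182/15*11 = -2002/15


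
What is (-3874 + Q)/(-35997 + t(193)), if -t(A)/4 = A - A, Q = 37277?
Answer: -33403/35997 ≈ -0.92794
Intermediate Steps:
t(A) = 0 (t(A) = -4*(A - A) = -4*0 = 0)
(-3874 + Q)/(-35997 + t(193)) = (-3874 + 37277)/(-35997 + 0) = 33403/(-35997) = 33403*(-1/35997) = -33403/35997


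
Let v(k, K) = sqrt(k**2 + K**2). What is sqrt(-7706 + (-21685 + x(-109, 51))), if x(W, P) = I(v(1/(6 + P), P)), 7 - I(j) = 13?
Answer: I*sqrt(29397) ≈ 171.46*I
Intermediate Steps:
v(k, K) = sqrt(K**2 + k**2)
I(j) = -6 (I(j) = 7 - 1*13 = 7 - 13 = -6)
x(W, P) = -6
sqrt(-7706 + (-21685 + x(-109, 51))) = sqrt(-7706 + (-21685 - 6)) = sqrt(-7706 - 21691) = sqrt(-29397) = I*sqrt(29397)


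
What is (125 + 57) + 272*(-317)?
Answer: -86042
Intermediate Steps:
(125 + 57) + 272*(-317) = 182 - 86224 = -86042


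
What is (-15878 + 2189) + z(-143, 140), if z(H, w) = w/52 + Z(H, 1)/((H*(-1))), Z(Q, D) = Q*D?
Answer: -177935/13 ≈ -13687.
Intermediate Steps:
Z(Q, D) = D*Q
z(H, w) = -1 + w/52 (z(H, w) = w/52 + (1*H)/((H*(-1))) = w*(1/52) + H/((-H)) = w/52 + H*(-1/H) = w/52 - 1 = -1 + w/52)
(-15878 + 2189) + z(-143, 140) = (-15878 + 2189) + (-1 + (1/52)*140) = -13689 + (-1 + 35/13) = -13689 + 22/13 = -177935/13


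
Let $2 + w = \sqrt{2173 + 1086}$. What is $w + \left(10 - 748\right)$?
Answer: $-740 + \sqrt{3259} \approx -682.91$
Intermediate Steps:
$w = -2 + \sqrt{3259}$ ($w = -2 + \sqrt{2173 + 1086} = -2 + \sqrt{3259} \approx 55.088$)
$w + \left(10 - 748\right) = \left(-2 + \sqrt{3259}\right) + \left(10 - 748\right) = \left(-2 + \sqrt{3259}\right) - 738 = -740 + \sqrt{3259}$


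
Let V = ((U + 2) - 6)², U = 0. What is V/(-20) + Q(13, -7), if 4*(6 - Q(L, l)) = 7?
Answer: 69/20 ≈ 3.4500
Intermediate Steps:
Q(L, l) = 17/4 (Q(L, l) = 6 - ¼*7 = 6 - 7/4 = 17/4)
V = 16 (V = ((0 + 2) - 6)² = (2 - 6)² = (-4)² = 16)
V/(-20) + Q(13, -7) = 16/(-20) + 17/4 = 16*(-1/20) + 17/4 = -⅘ + 17/4 = 69/20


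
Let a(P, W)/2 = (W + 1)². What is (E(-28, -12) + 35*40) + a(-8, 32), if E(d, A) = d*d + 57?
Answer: 4419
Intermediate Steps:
a(P, W) = 2*(1 + W)² (a(P, W) = 2*(W + 1)² = 2*(1 + W)²)
E(d, A) = 57 + d² (E(d, A) = d² + 57 = 57 + d²)
(E(-28, -12) + 35*40) + a(-8, 32) = ((57 + (-28)²) + 35*40) + 2*(1 + 32)² = ((57 + 784) + 1400) + 2*33² = (841 + 1400) + 2*1089 = 2241 + 2178 = 4419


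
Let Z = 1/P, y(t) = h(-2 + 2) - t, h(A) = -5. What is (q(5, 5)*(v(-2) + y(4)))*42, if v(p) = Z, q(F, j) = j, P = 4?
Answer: -3675/2 ≈ -1837.5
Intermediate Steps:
y(t) = -5 - t
Z = 1/4 ≈ 0.25000
v(p) = 1/4
(q(5, 5)*(v(-2) + y(4)))*42 = (5*(1/4 + (-5 - 1*4)))*42 = (5*(1/4 + (-5 - 4)))*42 = (5*(1/4 - 9))*42 = (5*(-35/4))*42 = -175/4*42 = -3675/2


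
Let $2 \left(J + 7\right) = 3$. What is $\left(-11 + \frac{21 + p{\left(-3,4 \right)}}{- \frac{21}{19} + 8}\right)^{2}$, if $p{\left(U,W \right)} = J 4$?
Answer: $\frac{2131600}{17161} \approx 124.21$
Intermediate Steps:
$J = - \frac{11}{2}$ ($J = -7 + \frac{1}{2} \cdot 3 = -7 + \frac{3}{2} = - \frac{11}{2} \approx -5.5$)
$p{\left(U,W \right)} = -22$ ($p{\left(U,W \right)} = \left(- \frac{11}{2}\right) 4 = -22$)
$\left(-11 + \frac{21 + p{\left(-3,4 \right)}}{- \frac{21}{19} + 8}\right)^{2} = \left(-11 + \frac{21 - 22}{- \frac{21}{19} + 8}\right)^{2} = \left(-11 - \frac{1}{\left(-21\right) \frac{1}{19} + 8}\right)^{2} = \left(-11 - \frac{1}{- \frac{21}{19} + 8}\right)^{2} = \left(-11 - \frac{1}{\frac{131}{19}}\right)^{2} = \left(-11 - \frac{19}{131}\right)^{2} = \left(- \frac{1460}{131}\right)^{2} = \frac{2131600}{17161}$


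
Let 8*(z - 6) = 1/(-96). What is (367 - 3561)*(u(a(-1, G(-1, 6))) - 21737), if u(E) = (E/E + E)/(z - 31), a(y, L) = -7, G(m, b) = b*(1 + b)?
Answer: 1333071887626/19201 ≈ 6.9427e+7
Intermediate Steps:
z = 4607/768 (z = 6 + (⅛)/(-96) = 6 + (⅛)*(-1/96) = 6 - 1/768 = 4607/768 ≈ 5.9987)
u(E) = -768/19201 - 768*E/19201 (u(E) = (E/E + E)/(4607/768 - 31) = (1 + E)/(-19201/768) = (1 + E)*(-768/19201) = -768/19201 - 768*E/19201)
(367 - 3561)*(u(a(-1, G(-1, 6))) - 21737) = (367 - 3561)*((-768/19201 - 768/19201*(-7)) - 21737) = -3194*((-768/19201 + 768/2743) - 21737) = -3194*(4608/19201 - 21737) = -3194*(-417367529/19201) = 1333071887626/19201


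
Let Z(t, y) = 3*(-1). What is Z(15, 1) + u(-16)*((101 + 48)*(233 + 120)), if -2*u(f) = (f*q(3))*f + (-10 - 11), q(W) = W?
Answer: -39289965/2 ≈ -1.9645e+7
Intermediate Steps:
Z(t, y) = -3
u(f) = 21/2 - 3*f²/2 (u(f) = -((f*3)*f + (-10 - 11))/2 = -((3*f)*f - 21)/2 = -(3*f² - 21)/2 = -(-21 + 3*f²)/2 = 21/2 - 3*f²/2)
Z(15, 1) + u(-16)*((101 + 48)*(233 + 120)) = -3 + (21/2 - 3/2*(-16)²)*((101 + 48)*(233 + 120)) = -3 + (21/2 - 3/2*256)*(149*353) = -3 + (21/2 - 384)*52597 = -3 - 747/2*52597 = -3 - 39289959/2 = -39289965/2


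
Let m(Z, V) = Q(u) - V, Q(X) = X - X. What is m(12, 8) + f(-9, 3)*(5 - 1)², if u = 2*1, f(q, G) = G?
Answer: 40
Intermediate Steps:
u = 2
Q(X) = 0
m(Z, V) = -V (m(Z, V) = 0 - V = -V)
m(12, 8) + f(-9, 3)*(5 - 1)² = -1*8 + 3*(5 - 1)² = -8 + 3*4² = -8 + 3*16 = -8 + 48 = 40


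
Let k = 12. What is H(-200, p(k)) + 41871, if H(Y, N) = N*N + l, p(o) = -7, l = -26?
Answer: 41894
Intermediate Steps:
H(Y, N) = -26 + N² (H(Y, N) = N*N - 26 = N² - 26 = -26 + N²)
H(-200, p(k)) + 41871 = (-26 + (-7)²) + 41871 = (-26 + 49) + 41871 = 23 + 41871 = 41894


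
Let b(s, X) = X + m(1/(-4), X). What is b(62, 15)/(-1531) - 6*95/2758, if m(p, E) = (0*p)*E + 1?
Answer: -458399/2111249 ≈ -0.21712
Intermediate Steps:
m(p, E) = 1 (m(p, E) = 0*E + 1 = 0 + 1 = 1)
b(s, X) = 1 + X (b(s, X) = X + 1 = 1 + X)
b(62, 15)/(-1531) - 6*95/2758 = (1 + 15)/(-1531) - 6*95/2758 = 16*(-1/1531) - 570*1/2758 = -16/1531 - 285/1379 = -458399/2111249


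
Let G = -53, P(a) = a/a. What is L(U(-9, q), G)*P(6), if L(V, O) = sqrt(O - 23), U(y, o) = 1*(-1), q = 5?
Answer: 2*I*sqrt(19) ≈ 8.7178*I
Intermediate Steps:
P(a) = 1
U(y, o) = -1
L(V, O) = sqrt(-23 + O)
L(U(-9, q), G)*P(6) = sqrt(-23 - 53)*1 = sqrt(-76)*1 = (2*I*sqrt(19))*1 = 2*I*sqrt(19)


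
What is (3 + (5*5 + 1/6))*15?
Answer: 845/2 ≈ 422.50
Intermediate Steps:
(3 + (5*5 + 1/6))*15 = (3 + (25 + 1*(⅙)))*15 = (3 + (25 + ⅙))*15 = (3 + 151/6)*15 = (169/6)*15 = 845/2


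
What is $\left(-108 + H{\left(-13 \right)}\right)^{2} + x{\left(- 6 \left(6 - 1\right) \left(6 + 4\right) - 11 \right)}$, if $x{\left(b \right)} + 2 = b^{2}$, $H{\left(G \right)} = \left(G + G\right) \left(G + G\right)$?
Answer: $419343$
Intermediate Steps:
$H{\left(G \right)} = 4 G^{2}$ ($H{\left(G \right)} = 2 G 2 G = 4 G^{2}$)
$x{\left(b \right)} = -2 + b^{2}$
$\left(-108 + H{\left(-13 \right)}\right)^{2} + x{\left(- 6 \left(6 - 1\right) \left(6 + 4\right) - 11 \right)} = \left(-108 + 4 \left(-13\right)^{2}\right)^{2} - \left(2 - \left(- 6 \left(6 - 1\right) \left(6 + 4\right) - 11\right)^{2}\right) = \left(-108 + 4 \cdot 169\right)^{2} - \left(2 - \left(- 6 \cdot 5 \cdot 10 - 11\right)^{2}\right) = \left(-108 + 676\right)^{2} - \left(2 - \left(\left(-6\right) 50 - 11\right)^{2}\right) = 568^{2} - \left(2 - \left(-300 - 11\right)^{2}\right) = 322624 - \left(2 - \left(-311\right)^{2}\right) = 322624 + \left(-2 + 96721\right) = 322624 + 96719 = 419343$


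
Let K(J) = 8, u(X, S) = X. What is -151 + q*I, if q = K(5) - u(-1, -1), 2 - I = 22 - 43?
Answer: 56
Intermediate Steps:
I = 23 (I = 2 - (22 - 43) = 2 - 1*(-21) = 2 + 21 = 23)
q = 9 (q = 8 - 1*(-1) = 8 + 1 = 9)
-151 + q*I = -151 + 9*23 = -151 + 207 = 56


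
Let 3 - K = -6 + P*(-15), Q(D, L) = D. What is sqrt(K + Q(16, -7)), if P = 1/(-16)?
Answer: sqrt(385)/4 ≈ 4.9054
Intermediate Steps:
P = -1/16 ≈ -0.062500
K = 129/16 (K = 3 - (-6 - 1/16*(-15)) = 3 - (-6 + 15/16) = 3 - 1*(-81/16) = 3 + 81/16 = 129/16 ≈ 8.0625)
sqrt(K + Q(16, -7)) = sqrt(129/16 + 16) = sqrt(385/16) = sqrt(385)/4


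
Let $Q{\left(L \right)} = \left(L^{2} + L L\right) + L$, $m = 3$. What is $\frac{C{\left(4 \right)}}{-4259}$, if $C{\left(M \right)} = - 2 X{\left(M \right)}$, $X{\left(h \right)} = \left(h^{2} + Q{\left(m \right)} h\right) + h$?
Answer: $\frac{208}{4259} \approx 0.048838$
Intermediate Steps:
$Q{\left(L \right)} = L + 2 L^{2}$ ($Q{\left(L \right)} = \left(L^{2} + L^{2}\right) + L = 2 L^{2} + L = L + 2 L^{2}$)
$X{\left(h \right)} = h^{2} + 22 h$ ($X{\left(h \right)} = \left(h^{2} + 3 \left(1 + 2 \cdot 3\right) h\right) + h = \left(h^{2} + 3 \left(1 + 6\right) h\right) + h = \left(h^{2} + 3 \cdot 7 h\right) + h = \left(h^{2} + 21 h\right) + h = h^{2} + 22 h$)
$C{\left(M \right)} = - 2 M \left(22 + M\right)$
$\frac{C{\left(4 \right)}}{-4259} = \frac{\left(-2\right) 4 \left(22 + 4\right)}{-4259} = \left(-2\right) 4 \cdot 26 \left(- \frac{1}{4259}\right) = \left(-208\right) \left(- \frac{1}{4259}\right) = \frac{208}{4259}$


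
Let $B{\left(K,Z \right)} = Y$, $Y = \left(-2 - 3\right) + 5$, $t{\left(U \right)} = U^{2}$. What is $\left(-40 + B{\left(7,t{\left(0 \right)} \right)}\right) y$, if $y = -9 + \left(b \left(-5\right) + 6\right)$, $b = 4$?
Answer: $920$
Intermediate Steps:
$Y = 0$ ($Y = -5 + 5 = 0$)
$y = -23$ ($y = -9 + \left(4 \left(-5\right) + 6\right) = -9 + \left(-20 + 6\right) = -9 - 14 = -23$)
$B{\left(K,Z \right)} = 0$
$\left(-40 + B{\left(7,t{\left(0 \right)} \right)}\right) y = \left(-40 + 0\right) \left(-23\right) = \left(-40\right) \left(-23\right) = 920$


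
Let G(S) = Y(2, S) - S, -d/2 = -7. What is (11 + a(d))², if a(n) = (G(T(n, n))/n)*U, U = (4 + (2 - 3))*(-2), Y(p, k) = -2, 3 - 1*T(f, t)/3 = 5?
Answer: 4225/49 ≈ 86.224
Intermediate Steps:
d = 14 (d = -2*(-7) = 14)
T(f, t) = -6 (T(f, t) = 9 - 3*5 = 9 - 15 = -6)
G(S) = -2 - S
U = -6 (U = (4 - 1)*(-2) = 3*(-2) = -6)
a(n) = -24/n (a(n) = ((-2 - 1*(-6))/n)*(-6) = ((-2 + 6)/n)*(-6) = (4/n)*(-6) = -24/n)
(11 + a(d))² = (11 - 24/14)² = (11 - 24*1/14)² = (11 - 12/7)² = (65/7)² = 4225/49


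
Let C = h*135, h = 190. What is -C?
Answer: -25650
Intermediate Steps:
C = 25650 (C = 190*135 = 25650)
-C = -1*25650 = -25650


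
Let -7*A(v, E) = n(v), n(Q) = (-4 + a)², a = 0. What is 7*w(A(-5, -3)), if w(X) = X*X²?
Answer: -4096/49 ≈ -83.592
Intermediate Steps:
n(Q) = 16 (n(Q) = (-4 + 0)² = (-4)² = 16)
A(v, E) = -16/7 (A(v, E) = -⅐*16 = -16/7)
w(X) = X³
7*w(A(-5, -3)) = 7*(-16/7)³ = 7*(-4096/343) = -4096/49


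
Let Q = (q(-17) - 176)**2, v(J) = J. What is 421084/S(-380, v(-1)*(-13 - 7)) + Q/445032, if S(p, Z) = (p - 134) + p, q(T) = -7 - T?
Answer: -7807134151/16577442 ≈ -470.95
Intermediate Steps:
S(p, Z) = -134 + 2*p (S(p, Z) = (-134 + p) + p = -134 + 2*p)
Q = 27556 (Q = ((-7 - 1*(-17)) - 176)**2 = ((-7 + 17) - 176)**2 = (10 - 176)**2 = (-166)**2 = 27556)
421084/S(-380, v(-1)*(-13 - 7)) + Q/445032 = 421084/(-134 + 2*(-380)) + 27556/445032 = 421084/(-134 - 760) + 27556*(1/445032) = 421084/(-894) + 6889/111258 = 421084*(-1/894) + 6889/111258 = -210542/447 + 6889/111258 = -7807134151/16577442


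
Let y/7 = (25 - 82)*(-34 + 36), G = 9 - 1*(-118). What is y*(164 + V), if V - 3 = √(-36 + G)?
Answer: -133266 - 798*√91 ≈ -1.4088e+5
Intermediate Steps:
G = 127 (G = 9 + 118 = 127)
V = 3 + √91 (V = 3 + √(-36 + 127) = 3 + √91 ≈ 12.539)
y = -798 (y = 7*((25 - 82)*(-34 + 36)) = 7*(-57*2) = 7*(-114) = -798)
y*(164 + V) = -798*(164 + (3 + √91)) = -798*(167 + √91) = -133266 - 798*√91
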